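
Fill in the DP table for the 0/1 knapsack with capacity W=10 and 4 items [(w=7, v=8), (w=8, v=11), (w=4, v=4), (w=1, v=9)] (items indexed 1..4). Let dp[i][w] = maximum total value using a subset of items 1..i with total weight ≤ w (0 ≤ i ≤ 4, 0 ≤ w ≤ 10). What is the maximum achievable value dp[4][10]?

i\w   0   1   2   3   4   5   6   7   8   9  10
  0   0   0   0   0   0   0   0   0   0   0   0
  1   0   0   0   0   0   0   0   8   8   8   8
  2   0   0   0   0   0   0   0   8  11  11  11
  3   0   0   0   0   4   4   4   8  11  11  11
  4   0   9   9   9   9  13  13  13  17  20  20

20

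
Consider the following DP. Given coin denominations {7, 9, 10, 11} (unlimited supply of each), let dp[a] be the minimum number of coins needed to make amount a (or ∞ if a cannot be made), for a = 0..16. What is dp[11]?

1

 a  0  1  2  3  4  5  6  7  8  9 10 11 12 13 14 15 16
dp  0  -  -  -  -  -  -  1  -  1  1  1  -  -  2  -  2
(- denotes ∞ / unreachable)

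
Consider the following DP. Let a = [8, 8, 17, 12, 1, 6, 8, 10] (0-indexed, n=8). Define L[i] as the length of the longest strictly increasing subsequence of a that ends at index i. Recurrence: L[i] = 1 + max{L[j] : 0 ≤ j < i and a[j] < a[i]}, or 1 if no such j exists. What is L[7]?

   i    0    1    2    3    4    5    6    7
a[i]    8    8   17   12    1    6    8   10
L[i]    1    1    2    2    1    2    3    4

4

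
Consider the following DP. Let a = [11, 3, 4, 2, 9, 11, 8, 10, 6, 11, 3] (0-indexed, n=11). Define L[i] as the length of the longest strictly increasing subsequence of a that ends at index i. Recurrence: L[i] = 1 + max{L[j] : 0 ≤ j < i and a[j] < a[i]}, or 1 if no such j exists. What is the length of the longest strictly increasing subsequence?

   i    0    1    2    3    4    5    6    7    8    9   10
a[i]   11    3    4    2    9   11    8   10    6   11    3
L[i]    1    1    2    1    3    4    3    4    3    5    2

5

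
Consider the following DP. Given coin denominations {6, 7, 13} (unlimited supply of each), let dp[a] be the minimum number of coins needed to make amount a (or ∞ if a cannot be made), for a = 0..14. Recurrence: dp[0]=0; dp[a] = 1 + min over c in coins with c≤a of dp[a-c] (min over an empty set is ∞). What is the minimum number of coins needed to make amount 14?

2

 a  0  1  2  3  4  5  6  7  8  9 10 11 12 13 14
dp  0  -  -  -  -  -  1  1  -  -  -  -  2  1  2
(- denotes ∞ / unreachable)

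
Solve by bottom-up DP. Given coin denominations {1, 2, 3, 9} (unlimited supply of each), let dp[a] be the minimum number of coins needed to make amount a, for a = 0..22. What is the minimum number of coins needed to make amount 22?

4

 a  0  1  2  3  4  5  6  7  8  9 10 11 12 13 14 15 16 17 18 19 20 21 22
dp  0  1  1  1  2  2  2  3  3  1  2  2  2  3  3  3  4  4  2  3  3  3  4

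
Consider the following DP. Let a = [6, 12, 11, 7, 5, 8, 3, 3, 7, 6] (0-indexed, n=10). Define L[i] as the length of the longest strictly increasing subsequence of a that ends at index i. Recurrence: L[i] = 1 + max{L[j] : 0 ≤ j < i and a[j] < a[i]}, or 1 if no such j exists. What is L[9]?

2

   i    0    1    2    3    4    5    6    7    8    9
a[i]    6   12   11    7    5    8    3    3    7    6
L[i]    1    2    2    2    1    3    1    1    2    2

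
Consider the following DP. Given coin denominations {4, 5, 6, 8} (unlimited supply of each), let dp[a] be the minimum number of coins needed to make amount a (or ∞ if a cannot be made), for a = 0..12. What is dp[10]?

 a  0  1  2  3  4  5  6  7  8  9 10 11 12
dp  0  -  -  -  1  1  1  -  1  2  2  2  2
(- denotes ∞ / unreachable)

2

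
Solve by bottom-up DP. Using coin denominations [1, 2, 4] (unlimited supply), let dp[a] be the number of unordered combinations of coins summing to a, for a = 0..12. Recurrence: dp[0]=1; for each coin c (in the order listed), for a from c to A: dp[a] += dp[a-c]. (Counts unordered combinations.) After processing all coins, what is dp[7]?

after  coin     0     1     2     3     4     5     6     7     8     9    10    11    12
          1     1     1     1     1     1     1     1     1     1     1     1     1     1
          2     1     1     2     2     3     3     4     4     5     5     6     6     7
          4     1     1     2     2     4     4     6     6     9     9    12    12    16

6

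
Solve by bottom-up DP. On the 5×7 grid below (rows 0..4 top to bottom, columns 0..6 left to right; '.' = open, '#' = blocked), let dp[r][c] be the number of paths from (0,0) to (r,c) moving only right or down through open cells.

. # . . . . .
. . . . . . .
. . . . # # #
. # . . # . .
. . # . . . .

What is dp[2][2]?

3

r\c   0   1   2   3   4   5   6
  0   1   0   0   0   0   0   0
  1   1   1   1   1   1   1   1
  2   1   2   3   4   0   0   0
  3   1   0   3   7   0   0   0
  4   1   1   0   7   7   7   7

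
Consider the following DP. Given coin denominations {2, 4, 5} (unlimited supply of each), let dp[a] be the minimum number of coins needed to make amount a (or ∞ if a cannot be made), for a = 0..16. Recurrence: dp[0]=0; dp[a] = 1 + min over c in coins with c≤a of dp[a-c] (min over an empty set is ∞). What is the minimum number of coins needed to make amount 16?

4

 a  0  1  2  3  4  5  6  7  8  9 10 11 12 13 14 15 16
dp  0  -  1  -  1  1  2  2  2  2  2  3  3  3  3  3  4
(- denotes ∞ / unreachable)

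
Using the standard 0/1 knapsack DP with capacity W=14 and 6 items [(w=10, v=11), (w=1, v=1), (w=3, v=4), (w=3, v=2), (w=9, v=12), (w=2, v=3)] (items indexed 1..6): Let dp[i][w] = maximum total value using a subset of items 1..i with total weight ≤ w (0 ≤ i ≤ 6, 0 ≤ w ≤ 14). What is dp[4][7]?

i\w   0   1   2   3   4   5   6   7   8   9  10  11  12  13  14
  0   0   0   0   0   0   0   0   0   0   0   0   0   0   0   0
  1   0   0   0   0   0   0   0   0   0   0  11  11  11  11  11
  2   0   1   1   1   1   1   1   1   1   1  11  12  12  12  12
  3   0   1   1   4   5   5   5   5   5   5  11  12  12  15  16
  4   0   1   1   4   5   5   6   7   7   7  11  12  12  15  16
  5   0   1   1   4   5   5   6   7   7  12  13  13  16  17  17
  6   0   1   3   4   5   7   8   8   9  12  13  15  16  17  19

7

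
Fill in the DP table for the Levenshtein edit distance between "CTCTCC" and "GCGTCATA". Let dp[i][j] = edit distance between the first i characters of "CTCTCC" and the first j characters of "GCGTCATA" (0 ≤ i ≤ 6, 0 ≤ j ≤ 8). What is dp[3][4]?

   ''  G  C  G  T  C  A  T  A
''  0  1  2  3  4  5  6  7  8
 C  1  1  1  2  3  4  5  6  7
 T  2  2  2  2  2  3  4  5  6
 C  3  3  2  3  3  2  3  4  5
 T  4  4  3  3  3  3  3  3  4
 C  5  5  4  4  4  3  4  4  4
 C  6  6  5  5  5  4  4  5  5

3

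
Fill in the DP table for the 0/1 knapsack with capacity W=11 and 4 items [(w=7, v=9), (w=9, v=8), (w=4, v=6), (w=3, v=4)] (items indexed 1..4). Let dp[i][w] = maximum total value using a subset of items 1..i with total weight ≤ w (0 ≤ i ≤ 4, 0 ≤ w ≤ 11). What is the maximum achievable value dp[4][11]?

15

i\w   0   1   2   3   4   5   6   7   8   9  10  11
  0   0   0   0   0   0   0   0   0   0   0   0   0
  1   0   0   0   0   0   0   0   9   9   9   9   9
  2   0   0   0   0   0   0   0   9   9   9   9   9
  3   0   0   0   0   6   6   6   9   9   9   9  15
  4   0   0   0   4   6   6   6  10  10  10  13  15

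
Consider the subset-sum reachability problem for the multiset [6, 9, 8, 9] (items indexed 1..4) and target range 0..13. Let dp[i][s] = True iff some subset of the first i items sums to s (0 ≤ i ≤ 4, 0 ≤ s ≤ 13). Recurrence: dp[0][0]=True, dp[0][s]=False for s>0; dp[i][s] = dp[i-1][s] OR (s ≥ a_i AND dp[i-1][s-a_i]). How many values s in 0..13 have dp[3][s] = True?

4

i\s   0   1   2   3   4   5   6   7   8   9  10  11  12  13
  0   T   F   F   F   F   F   F   F   F   F   F   F   F   F
  1   T   F   F   F   F   F   T   F   F   F   F   F   F   F
  2   T   F   F   F   F   F   T   F   F   T   F   F   F   F
  3   T   F   F   F   F   F   T   F   T   T   F   F   F   F
  4   T   F   F   F   F   F   T   F   T   T   F   F   F   F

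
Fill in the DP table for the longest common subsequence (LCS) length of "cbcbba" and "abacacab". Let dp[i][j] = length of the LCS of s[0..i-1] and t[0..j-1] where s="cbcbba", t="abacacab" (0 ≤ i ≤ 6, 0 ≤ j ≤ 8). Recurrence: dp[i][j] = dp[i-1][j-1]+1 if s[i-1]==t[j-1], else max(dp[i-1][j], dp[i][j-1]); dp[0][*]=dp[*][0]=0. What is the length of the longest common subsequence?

3

   ''  a  b  a  c  a  c  a  b
''  0  0  0  0  0  0  0  0  0
 c  0  0  0  0  1  1  1  1  1
 b  0  0  1  1  1  1  1  1  2
 c  0  0  1  1  2  2  2  2  2
 b  0  0  1  1  2  2  2  2  3
 b  0  0  1  1  2  2  2  2  3
 a  0  1  1  2  2  3  3  3  3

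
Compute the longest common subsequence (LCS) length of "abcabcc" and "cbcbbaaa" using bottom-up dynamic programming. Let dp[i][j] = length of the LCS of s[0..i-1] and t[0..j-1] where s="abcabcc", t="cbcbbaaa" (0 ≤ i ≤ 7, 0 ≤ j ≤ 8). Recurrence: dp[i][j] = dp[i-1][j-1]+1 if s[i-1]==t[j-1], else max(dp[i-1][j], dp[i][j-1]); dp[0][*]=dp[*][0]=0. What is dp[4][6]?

3

   ''  c  b  c  b  b  a  a  a
''  0  0  0  0  0  0  0  0  0
 a  0  0  0  0  0  0  1  1  1
 b  0  0  1  1  1  1  1  1  1
 c  0  1  1  2  2  2  2  2  2
 a  0  1  1  2  2  2  3  3  3
 b  0  1  2  2  3  3  3  3  3
 c  0  1  2  3  3  3  3  3  3
 c  0  1  2  3  3  3  3  3  3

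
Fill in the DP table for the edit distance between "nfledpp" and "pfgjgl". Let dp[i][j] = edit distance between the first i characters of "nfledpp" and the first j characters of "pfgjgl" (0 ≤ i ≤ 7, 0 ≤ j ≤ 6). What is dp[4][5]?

   ''  p  f  g  j  g  l
''  0  1  2  3  4  5  6
 n  1  1  2  3  4  5  6
 f  2  2  1  2  3  4  5
 l  3  3  2  2  3  4  4
 e  4  4  3  3  3  4  5
 d  5  5  4  4  4  4  5
 p  6  5  5  5  5  5  5
 p  7  6  6  6  6  6  6

4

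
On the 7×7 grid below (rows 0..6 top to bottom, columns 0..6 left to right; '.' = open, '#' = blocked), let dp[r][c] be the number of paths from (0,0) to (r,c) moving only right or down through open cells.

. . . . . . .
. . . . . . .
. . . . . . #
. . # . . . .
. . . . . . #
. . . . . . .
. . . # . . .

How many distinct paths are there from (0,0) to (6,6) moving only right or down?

370

r\c   0   1   2   3   4   5   6
  0   1   1   1   1   1   1   1
  1   1   2   3   4   5   6   7
  2   1   3   6  10  15  21   0
  3   1   4   0  10  25  46  46
  4   1   5   5  15  40  86   0
  5   1   6  11  26  66 152 152
  6   1   7  18   0  66 218 370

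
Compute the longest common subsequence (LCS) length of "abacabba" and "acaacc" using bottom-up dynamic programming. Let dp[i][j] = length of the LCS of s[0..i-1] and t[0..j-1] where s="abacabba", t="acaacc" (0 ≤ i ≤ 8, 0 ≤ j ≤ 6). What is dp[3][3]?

2

   ''  a  c  a  a  c  c
''  0  0  0  0  0  0  0
 a  0  1  1  1  1  1  1
 b  0  1  1  1  1  1  1
 a  0  1  1  2  2  2  2
 c  0  1  2  2  2  3  3
 a  0  1  2  3  3  3  3
 b  0  1  2  3  3  3  3
 b  0  1  2  3  3  3  3
 a  0  1  2  3  4  4  4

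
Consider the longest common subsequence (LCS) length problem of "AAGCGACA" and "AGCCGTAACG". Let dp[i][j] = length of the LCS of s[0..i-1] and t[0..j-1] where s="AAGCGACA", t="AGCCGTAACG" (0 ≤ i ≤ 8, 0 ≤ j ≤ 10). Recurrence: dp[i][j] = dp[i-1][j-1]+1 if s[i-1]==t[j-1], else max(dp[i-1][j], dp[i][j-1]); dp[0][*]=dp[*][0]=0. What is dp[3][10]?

   ''  A  G  C  C  G  T  A  A  C  G
''  0  0  0  0  0  0  0  0  0  0  0
 A  0  1  1  1  1  1  1  1  1  1  1
 A  0  1  1  1  1  1  1  2  2  2  2
 G  0  1  2  2  2  2  2  2  2  2  3
 C  0  1  2  3  3  3  3  3  3  3  3
 G  0  1  2  3  3  4  4  4  4  4  4
 A  0  1  2  3  3  4  4  5  5  5  5
 C  0  1  2  3  4  4  4  5  5  6  6
 A  0  1  2  3  4  4  4  5  6  6  6

3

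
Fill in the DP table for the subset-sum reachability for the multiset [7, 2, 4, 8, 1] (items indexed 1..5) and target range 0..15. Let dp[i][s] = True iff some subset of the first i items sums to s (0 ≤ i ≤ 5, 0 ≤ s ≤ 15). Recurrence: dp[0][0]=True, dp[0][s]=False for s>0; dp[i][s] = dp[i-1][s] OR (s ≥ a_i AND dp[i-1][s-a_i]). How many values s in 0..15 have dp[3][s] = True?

8

i\s   0   1   2   3   4   5   6   7   8   9  10  11  12  13  14  15
  0   T   F   F   F   F   F   F   F   F   F   F   F   F   F   F   F
  1   T   F   F   F   F   F   F   T   F   F   F   F   F   F   F   F
  2   T   F   T   F   F   F   F   T   F   T   F   F   F   F   F   F
  3   T   F   T   F   T   F   T   T   F   T   F   T   F   T   F   F
  4   T   F   T   F   T   F   T   T   T   T   T   T   T   T   T   T
  5   T   T   T   T   T   T   T   T   T   T   T   T   T   T   T   T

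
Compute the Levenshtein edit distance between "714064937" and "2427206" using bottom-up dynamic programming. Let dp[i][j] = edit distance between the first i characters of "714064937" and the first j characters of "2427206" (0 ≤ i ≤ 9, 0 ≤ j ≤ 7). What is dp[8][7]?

7

   ''  2  4  2  7  2  0  6
''  0  1  2  3  4  5  6  7
 7  1  1  2  3  3  4  5  6
 1  2  2  2  3  4  4  5  6
 4  3  3  2  3  4  5  5  6
 0  4  4  3  3  4  5  5  6
 6  5  5  4  4  4  5  6  5
 4  6  6  5  5  5  5  6  6
 9  7  7  6  6  6  6  6  7
 3  8  8  7  7  7  7  7  7
 7  9  9  8  8  7  8  8  8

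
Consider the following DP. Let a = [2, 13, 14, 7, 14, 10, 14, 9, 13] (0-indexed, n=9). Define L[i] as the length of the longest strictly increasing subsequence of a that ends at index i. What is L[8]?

   i    0    1    2    3    4    5    6    7    8
a[i]    2   13   14    7   14   10   14    9   13
L[i]    1    2    3    2    3    3    4    3    4

4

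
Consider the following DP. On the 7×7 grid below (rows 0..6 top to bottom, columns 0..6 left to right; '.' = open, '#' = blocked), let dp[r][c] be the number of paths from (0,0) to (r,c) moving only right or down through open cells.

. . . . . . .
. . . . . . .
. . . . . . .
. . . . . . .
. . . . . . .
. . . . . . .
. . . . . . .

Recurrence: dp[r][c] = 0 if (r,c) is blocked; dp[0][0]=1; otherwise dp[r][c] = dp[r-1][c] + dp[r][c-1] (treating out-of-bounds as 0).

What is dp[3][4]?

r\c   0   1   2   3   4   5   6
  0   1   1   1   1   1   1   1
  1   1   2   3   4   5   6   7
  2   1   3   6  10  15  21  28
  3   1   4  10  20  35  56  84
  4   1   5  15  35  70 126 210
  5   1   6  21  56 126 252 462
  6   1   7  28  84 210 462 924

35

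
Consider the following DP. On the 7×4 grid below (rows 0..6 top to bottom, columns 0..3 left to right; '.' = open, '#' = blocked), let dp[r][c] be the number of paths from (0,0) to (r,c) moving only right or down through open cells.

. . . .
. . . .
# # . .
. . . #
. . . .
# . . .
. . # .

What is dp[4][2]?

r\c   0   1   2   3
  0   1   1   1   1
  1   1   2   3   4
  2   0   0   3   7
  3   0   0   3   0
  4   0   0   3   3
  5   0   0   3   6
  6   0   0   0   6

3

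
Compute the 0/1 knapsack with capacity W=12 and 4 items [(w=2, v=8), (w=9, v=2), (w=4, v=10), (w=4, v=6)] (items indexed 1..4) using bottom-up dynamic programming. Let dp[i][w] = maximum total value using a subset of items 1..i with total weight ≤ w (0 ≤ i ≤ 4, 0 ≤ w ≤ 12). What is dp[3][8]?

i\w   0   1   2   3   4   5   6   7   8   9  10  11  12
  0   0   0   0   0   0   0   0   0   0   0   0   0   0
  1   0   0   8   8   8   8   8   8   8   8   8   8   8
  2   0   0   8   8   8   8   8   8   8   8   8  10  10
  3   0   0   8   8  10  10  18  18  18  18  18  18  18
  4   0   0   8   8  10  10  18  18  18  18  24  24  24

18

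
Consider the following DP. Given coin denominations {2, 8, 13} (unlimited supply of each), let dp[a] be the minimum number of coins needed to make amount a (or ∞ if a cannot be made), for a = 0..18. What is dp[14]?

 a  0  1  2  3  4  5  6  7  8  9 10 11 12 13 14 15 16 17 18
dp  0  -  1  -  2  -  3  -  1  -  2  -  3  1  4  2  2  3  3
(- denotes ∞ / unreachable)

4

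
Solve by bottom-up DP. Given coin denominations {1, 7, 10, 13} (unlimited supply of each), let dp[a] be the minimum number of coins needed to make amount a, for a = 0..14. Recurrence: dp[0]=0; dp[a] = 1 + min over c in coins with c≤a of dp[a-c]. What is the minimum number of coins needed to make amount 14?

 a  0  1  2  3  4  5  6  7  8  9 10 11 12 13 14
dp  0  1  2  3  4  5  6  1  2  3  1  2  3  1  2

2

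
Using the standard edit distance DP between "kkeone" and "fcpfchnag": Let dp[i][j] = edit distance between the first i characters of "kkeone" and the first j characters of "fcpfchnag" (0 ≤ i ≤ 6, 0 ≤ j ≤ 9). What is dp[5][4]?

   ''  f  c  p  f  c  h  n  a  g
''  0  1  2  3  4  5  6  7  8  9
 k  1  1  2  3  4  5  6  7  8  9
 k  2  2  2  3  4  5  6  7  8  9
 e  3  3  3  3  4  5  6  7  8  9
 o  4  4  4  4  4  5  6  7  8  9
 n  5  5  5  5  5  5  6  6  7  8
 e  6  6  6  6  6  6  6  7  7  8

5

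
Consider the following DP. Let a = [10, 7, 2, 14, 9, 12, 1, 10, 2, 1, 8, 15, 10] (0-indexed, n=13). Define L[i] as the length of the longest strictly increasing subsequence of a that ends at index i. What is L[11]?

   i    0    1    2    3    4    5    6    7    8    9   10   11   12
a[i]   10    7    2   14    9   12    1   10    2    1    8   15   10
L[i]    1    1    1    2    2    3    1    3    2    1    3    4    4

4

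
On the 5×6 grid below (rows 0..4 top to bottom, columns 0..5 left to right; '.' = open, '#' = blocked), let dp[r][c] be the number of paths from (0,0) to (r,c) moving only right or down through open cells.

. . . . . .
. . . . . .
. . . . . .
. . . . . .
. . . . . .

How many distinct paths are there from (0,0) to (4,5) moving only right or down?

r\c   0   1   2   3   4   5
  0   1   1   1   1   1   1
  1   1   2   3   4   5   6
  2   1   3   6  10  15  21
  3   1   4  10  20  35  56
  4   1   5  15  35  70 126

126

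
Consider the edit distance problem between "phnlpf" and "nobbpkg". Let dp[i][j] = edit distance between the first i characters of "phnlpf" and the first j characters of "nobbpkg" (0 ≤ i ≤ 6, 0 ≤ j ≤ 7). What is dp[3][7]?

   ''  n  o  b  b  p  k  g
''  0  1  2  3  4  5  6  7
 p  1  1  2  3  4  4  5  6
 h  2  2  2  3  4  5  5  6
 n  3  2  3  3  4  5  6  6
 l  4  3  3  4  4  5  6  7
 p  5  4  4  4  5  4  5  6
 f  6  5  5  5  5  5  5  6

6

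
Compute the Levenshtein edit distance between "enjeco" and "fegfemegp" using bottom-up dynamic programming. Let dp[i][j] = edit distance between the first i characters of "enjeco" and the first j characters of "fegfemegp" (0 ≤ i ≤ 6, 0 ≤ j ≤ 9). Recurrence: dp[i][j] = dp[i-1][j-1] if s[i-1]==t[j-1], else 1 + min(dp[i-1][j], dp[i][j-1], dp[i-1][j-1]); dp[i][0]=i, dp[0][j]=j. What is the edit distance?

7

   ''  f  e  g  f  e  m  e  g  p
''  0  1  2  3  4  5  6  7  8  9
 e  1  1  1  2  3  4  5  6  7  8
 n  2  2  2  2  3  4  5  6  7  8
 j  3  3  3  3  3  4  5  6  7  8
 e  4  4  3  4  4  3  4  5  6  7
 c  5  5  4  4  5  4  4  5  6  7
 o  6  6  5  5  5  5  5  5  6  7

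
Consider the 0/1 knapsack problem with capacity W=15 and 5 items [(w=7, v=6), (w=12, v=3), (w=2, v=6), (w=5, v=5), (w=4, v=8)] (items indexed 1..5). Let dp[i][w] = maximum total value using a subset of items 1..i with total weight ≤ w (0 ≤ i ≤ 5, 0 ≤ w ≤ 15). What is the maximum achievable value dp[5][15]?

i\w   0   1   2   3   4   5   6   7   8   9  10  11  12  13  14  15
  0   0   0   0   0   0   0   0   0   0   0   0   0   0   0   0   0
  1   0   0   0   0   0   0   0   6   6   6   6   6   6   6   6   6
  2   0   0   0   0   0   0   0   6   6   6   6   6   6   6   6   6
  3   0   0   6   6   6   6   6   6   6  12  12  12  12  12  12  12
  4   0   0   6   6   6   6   6  11  11  12  12  12  12  12  17  17
  5   0   0   6   6   8   8  14  14  14  14  14  19  19  20  20  20

20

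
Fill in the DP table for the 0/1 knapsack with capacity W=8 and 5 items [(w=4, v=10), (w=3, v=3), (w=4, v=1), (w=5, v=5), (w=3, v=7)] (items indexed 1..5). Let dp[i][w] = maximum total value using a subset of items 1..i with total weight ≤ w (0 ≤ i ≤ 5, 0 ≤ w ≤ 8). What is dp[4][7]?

13

i\w   0   1   2   3   4   5   6   7   8
  0   0   0   0   0   0   0   0   0   0
  1   0   0   0   0  10  10  10  10  10
  2   0   0   0   3  10  10  10  13  13
  3   0   0   0   3  10  10  10  13  13
  4   0   0   0   3  10  10  10  13  13
  5   0   0   0   7  10  10  10  17  17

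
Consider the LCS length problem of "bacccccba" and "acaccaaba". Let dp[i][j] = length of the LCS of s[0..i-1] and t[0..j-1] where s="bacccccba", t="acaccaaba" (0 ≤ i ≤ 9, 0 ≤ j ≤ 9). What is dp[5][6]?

4

   ''  a  c  a  c  c  a  a  b  a
''  0  0  0  0  0  0  0  0  0  0
 b  0  0  0  0  0  0  0  0  1  1
 a  0  1  1  1  1  1  1  1  1  2
 c  0  1  2  2  2  2  2  2  2  2
 c  0  1  2  2  3  3  3  3  3  3
 c  0  1  2  2  3  4  4  4  4  4
 c  0  1  2  2  3  4  4  4  4  4
 c  0  1  2  2  3  4  4  4  4  4
 b  0  1  2  2  3  4  4  4  5  5
 a  0  1  2  3  3  4  5  5  5  6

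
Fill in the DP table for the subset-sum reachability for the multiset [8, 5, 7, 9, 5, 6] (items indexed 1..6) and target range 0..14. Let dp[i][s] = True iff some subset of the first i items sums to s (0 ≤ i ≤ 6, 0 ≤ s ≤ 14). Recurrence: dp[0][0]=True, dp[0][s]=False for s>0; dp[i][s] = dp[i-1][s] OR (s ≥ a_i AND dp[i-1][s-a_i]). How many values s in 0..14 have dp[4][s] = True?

8

i\s   0   1   2   3   4   5   6   7   8   9  10  11  12  13  14
  0   T   F   F   F   F   F   F   F   F   F   F   F   F   F   F
  1   T   F   F   F   F   F   F   F   T   F   F   F   F   F   F
  2   T   F   F   F   F   T   F   F   T   F   F   F   F   T   F
  3   T   F   F   F   F   T   F   T   T   F   F   F   T   T   F
  4   T   F   F   F   F   T   F   T   T   T   F   F   T   T   T
  5   T   F   F   F   F   T   F   T   T   T   T   F   T   T   T
  6   T   F   F   F   F   T   T   T   T   T   T   T   T   T   T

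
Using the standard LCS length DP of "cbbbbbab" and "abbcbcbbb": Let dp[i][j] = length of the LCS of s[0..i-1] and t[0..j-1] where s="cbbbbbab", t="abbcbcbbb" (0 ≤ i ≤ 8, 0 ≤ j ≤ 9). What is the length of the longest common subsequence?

   ''  a  b  b  c  b  c  b  b  b
''  0  0  0  0  0  0  0  0  0  0
 c  0  0  0  0  1  1  1  1  1  1
 b  0  0  1  1  1  2  2  2  2  2
 b  0  0  1  2  2  2  2  3  3  3
 b  0  0  1  2  2  3  3  3  4  4
 b  0  0  1  2  2  3  3  4  4  5
 b  0  0  1  2  2  3  3  4  5  5
 a  0  1  1  2  2  3  3  4  5  5
 b  0  1  2  2  2  3  3  4  5  6

6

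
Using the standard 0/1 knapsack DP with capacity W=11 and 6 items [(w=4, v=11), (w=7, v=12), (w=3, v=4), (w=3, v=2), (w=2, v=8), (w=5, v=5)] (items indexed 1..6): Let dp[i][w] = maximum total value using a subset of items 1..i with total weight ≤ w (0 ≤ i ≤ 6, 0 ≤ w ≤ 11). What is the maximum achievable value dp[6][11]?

i\w   0   1   2   3   4   5   6   7   8   9  10  11
  0   0   0   0   0   0   0   0   0   0   0   0   0
  1   0   0   0   0  11  11  11  11  11  11  11  11
  2   0   0   0   0  11  11  11  12  12  12  12  23
  3   0   0   0   4  11  11  11  15  15  15  16  23
  4   0   0   0   4  11  11  11  15  15  15  17  23
  5   0   0   8   8  11  12  19  19  19  23  23  23
  6   0   0   8   8  11  12  19  19  19  23  23  24

24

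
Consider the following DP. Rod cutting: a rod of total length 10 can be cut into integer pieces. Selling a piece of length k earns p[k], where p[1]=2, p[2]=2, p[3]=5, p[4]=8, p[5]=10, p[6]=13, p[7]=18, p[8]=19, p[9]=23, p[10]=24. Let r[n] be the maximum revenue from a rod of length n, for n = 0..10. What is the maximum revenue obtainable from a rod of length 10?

   n    0    1    2    3    4    5    6    7    8    9   10
r[n]    0    2    4    6    8   10   13   18   20   23   25

25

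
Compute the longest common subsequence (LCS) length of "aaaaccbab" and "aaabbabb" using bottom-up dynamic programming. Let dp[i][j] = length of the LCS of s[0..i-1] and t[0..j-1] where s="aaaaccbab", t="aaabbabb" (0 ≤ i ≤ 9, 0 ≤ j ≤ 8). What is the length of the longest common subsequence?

6

   ''  a  a  a  b  b  a  b  b
''  0  0  0  0  0  0  0  0  0
 a  0  1  1  1  1  1  1  1  1
 a  0  1  2  2  2  2  2  2  2
 a  0  1  2  3  3  3  3  3  3
 a  0  1  2  3  3  3  4  4  4
 c  0  1  2  3  3  3  4  4  4
 c  0  1  2  3  3  3  4  4  4
 b  0  1  2  3  4  4  4  5  5
 a  0  1  2  3  4  4  5  5  5
 b  0  1  2  3  4  5  5  6  6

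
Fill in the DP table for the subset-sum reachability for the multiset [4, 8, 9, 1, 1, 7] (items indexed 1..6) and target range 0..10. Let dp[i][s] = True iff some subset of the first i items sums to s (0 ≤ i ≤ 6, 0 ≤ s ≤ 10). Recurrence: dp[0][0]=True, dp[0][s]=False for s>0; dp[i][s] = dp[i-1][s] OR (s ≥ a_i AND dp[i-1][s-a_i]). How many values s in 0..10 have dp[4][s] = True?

7

i\s   0   1   2   3   4   5   6   7   8   9  10
  0   T   F   F   F   F   F   F   F   F   F   F
  1   T   F   F   F   T   F   F   F   F   F   F
  2   T   F   F   F   T   F   F   F   T   F   F
  3   T   F   F   F   T   F   F   F   T   T   F
  4   T   T   F   F   T   T   F   F   T   T   T
  5   T   T   T   F   T   T   T   F   T   T   T
  6   T   T   T   F   T   T   T   T   T   T   T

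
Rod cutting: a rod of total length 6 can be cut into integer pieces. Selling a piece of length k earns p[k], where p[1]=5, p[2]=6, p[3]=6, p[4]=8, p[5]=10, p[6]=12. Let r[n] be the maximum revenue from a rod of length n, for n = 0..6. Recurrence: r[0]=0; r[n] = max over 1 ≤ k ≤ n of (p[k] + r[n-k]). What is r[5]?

   n    0    1    2    3    4    5    6
r[n]    0    5   10   15   20   25   30

25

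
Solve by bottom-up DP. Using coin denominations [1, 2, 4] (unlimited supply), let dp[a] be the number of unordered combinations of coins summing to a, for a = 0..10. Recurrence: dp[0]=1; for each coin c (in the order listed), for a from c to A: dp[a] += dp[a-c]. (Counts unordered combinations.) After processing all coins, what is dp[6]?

after  coin     0     1     2     3     4     5     6     7     8     9    10
          1     1     1     1     1     1     1     1     1     1     1     1
          2     1     1     2     2     3     3     4     4     5     5     6
          4     1     1     2     2     4     4     6     6     9     9    12

6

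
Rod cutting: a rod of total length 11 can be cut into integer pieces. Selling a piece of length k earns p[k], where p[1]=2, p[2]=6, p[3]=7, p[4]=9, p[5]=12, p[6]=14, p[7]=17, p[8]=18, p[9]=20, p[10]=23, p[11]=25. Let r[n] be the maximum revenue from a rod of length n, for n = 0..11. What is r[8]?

24

   n    0    1    2    3    4    5    6    7    8    9   10   11
r[n]    0    2    6    8   12   14   18   20   24   26   30   32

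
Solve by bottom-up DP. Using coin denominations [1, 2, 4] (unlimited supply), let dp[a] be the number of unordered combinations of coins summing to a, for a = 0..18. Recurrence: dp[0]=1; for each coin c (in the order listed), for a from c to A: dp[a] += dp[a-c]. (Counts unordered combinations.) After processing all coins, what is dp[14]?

after  coin     0     1     2     3     4     5     6     7     8     9    10    11    12    13    14    15    16    17    18
          1     1     1     1     1     1     1     1     1     1     1     1     1     1     1     1     1     1     1     1
          2     1     1     2     2     3     3     4     4     5     5     6     6     7     7     8     8     9     9    10
          4     1     1     2     2     4     4     6     6     9     9    12    12    16    16    20    20    25    25    30

20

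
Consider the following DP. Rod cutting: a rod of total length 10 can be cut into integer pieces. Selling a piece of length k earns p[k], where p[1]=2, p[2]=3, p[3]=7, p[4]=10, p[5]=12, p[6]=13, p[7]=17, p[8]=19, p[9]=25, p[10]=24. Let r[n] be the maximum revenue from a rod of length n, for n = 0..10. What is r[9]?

25

   n    0    1    2    3    4    5    6    7    8    9   10
r[n]    0    2    4    7   10   12   14   17   20   25   27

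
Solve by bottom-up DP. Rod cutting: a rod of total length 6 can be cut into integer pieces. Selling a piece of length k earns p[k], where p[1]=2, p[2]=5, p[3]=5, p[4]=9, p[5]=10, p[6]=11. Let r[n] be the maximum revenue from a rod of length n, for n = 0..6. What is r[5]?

12

   n    0    1    2    3    4    5    6
r[n]    0    2    5    7   10   12   15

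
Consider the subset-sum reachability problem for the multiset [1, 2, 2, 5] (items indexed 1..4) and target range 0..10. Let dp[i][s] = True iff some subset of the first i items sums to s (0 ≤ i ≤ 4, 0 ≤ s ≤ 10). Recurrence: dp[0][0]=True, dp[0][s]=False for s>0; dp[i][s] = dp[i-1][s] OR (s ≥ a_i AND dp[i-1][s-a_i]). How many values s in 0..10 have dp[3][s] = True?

i\s   0   1   2   3   4   5   6   7   8   9  10
  0   T   F   F   F   F   F   F   F   F   F   F
  1   T   T   F   F   F   F   F   F   F   F   F
  2   T   T   T   T   F   F   F   F   F   F   F
  3   T   T   T   T   T   T   F   F   F   F   F
  4   T   T   T   T   T   T   T   T   T   T   T

6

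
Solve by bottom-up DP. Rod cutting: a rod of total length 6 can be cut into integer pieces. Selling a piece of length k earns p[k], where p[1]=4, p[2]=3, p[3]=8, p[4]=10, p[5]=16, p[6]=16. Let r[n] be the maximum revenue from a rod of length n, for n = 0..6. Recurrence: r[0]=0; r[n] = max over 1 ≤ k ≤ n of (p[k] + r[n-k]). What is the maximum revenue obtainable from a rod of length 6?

24

   n    0    1    2    3    4    5    6
r[n]    0    4    8   12   16   20   24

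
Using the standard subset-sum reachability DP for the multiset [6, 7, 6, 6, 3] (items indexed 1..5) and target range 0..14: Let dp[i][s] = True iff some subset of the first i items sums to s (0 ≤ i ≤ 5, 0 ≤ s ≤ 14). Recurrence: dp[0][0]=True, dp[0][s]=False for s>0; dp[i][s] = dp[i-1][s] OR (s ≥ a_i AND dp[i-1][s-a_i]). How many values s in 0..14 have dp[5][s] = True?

i\s   0   1   2   3   4   5   6   7   8   9  10  11  12  13  14
  0   T   F   F   F   F   F   F   F   F   F   F   F   F   F   F
  1   T   F   F   F   F   F   T   F   F   F   F   F   F   F   F
  2   T   F   F   F   F   F   T   T   F   F   F   F   F   T   F
  3   T   F   F   F   F   F   T   T   F   F   F   F   T   T   F
  4   T   F   F   F   F   F   T   T   F   F   F   F   T   T   F
  5   T   F   F   T   F   F   T   T   F   T   T   F   T   T   F

8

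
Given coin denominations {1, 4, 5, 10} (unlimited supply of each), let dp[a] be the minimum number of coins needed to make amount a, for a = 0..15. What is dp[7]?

3

 a  0  1  2  3  4  5  6  7  8  9 10 11 12 13 14 15
dp  0  1  2  3  1  1  2  3  2  2  1  2  3  3  2  2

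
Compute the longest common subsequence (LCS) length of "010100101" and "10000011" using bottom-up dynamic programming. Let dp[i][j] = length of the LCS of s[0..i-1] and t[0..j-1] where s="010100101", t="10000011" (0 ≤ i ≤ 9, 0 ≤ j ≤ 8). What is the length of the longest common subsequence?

   ''  1  0  0  0  0  0  1  1
''  0  0  0  0  0  0  0  0  0
 0  0  0  1  1  1  1  1  1  1
 1  0  1  1  1  1  1  1  2  2
 0  0  1  2  2  2  2  2  2  2
 1  0  1  2  2  2  2  2  3  3
 0  0  1  2  3  3  3  3  3  3
 0  0  1  2  3  4  4  4  4  4
 1  0  1  2  3  4  4  4  5  5
 0  0  1  2  3  4  5  5  5  5
 1  0  1  2  3  4  5  5  6  6

6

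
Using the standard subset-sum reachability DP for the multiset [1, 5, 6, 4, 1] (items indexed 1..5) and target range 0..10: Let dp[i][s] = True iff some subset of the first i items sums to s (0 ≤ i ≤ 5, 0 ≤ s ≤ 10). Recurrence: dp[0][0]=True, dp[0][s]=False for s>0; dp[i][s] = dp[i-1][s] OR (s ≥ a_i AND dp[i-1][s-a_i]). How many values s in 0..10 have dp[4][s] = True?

8

i\s   0   1   2   3   4   5   6   7   8   9  10
  0   T   F   F   F   F   F   F   F   F   F   F
  1   T   T   F   F   F   F   F   F   F   F   F
  2   T   T   F   F   F   T   T   F   F   F   F
  3   T   T   F   F   F   T   T   T   F   F   F
  4   T   T   F   F   T   T   T   T   F   T   T
  5   T   T   T   F   T   T   T   T   T   T   T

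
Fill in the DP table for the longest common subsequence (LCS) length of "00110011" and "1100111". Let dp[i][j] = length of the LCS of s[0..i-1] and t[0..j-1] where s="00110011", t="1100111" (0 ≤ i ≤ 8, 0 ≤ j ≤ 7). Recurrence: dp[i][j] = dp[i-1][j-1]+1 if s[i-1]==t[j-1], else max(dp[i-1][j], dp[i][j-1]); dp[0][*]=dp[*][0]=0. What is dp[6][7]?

   ''  1  1  0  0  1  1  1
''  0  0  0  0  0  0  0  0
 0  0  0  0  1  1  1  1  1
 0  0  0  0  1  2  2  2  2
 1  0  1  1  1  2  3  3  3
 1  0  1  2  2  2  3  4  4
 0  0  1  2  3  3  3  4  4
 0  0  1  2  3  4  4  4  4
 1  0  1  2  3  4  5  5  5
 1  0  1  2  3  4  5  6  6

4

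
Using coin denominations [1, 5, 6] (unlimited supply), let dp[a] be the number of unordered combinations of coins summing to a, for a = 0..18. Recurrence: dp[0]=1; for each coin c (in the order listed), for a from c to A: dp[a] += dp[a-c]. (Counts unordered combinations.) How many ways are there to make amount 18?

after  coin     0     1     2     3     4     5     6     7     8     9    10    11    12    13    14    15    16    17    18
          1     1     1     1     1     1     1     1     1     1     1     1     1     1     1     1     1     1     1     1
          5     1     1     1     1     1     2     2     2     2     2     3     3     3     3     3     4     4     4     4
          6     1     1     1     1     1     2     3     3     3     3     4     5     6     6     6     7     8     9    10

10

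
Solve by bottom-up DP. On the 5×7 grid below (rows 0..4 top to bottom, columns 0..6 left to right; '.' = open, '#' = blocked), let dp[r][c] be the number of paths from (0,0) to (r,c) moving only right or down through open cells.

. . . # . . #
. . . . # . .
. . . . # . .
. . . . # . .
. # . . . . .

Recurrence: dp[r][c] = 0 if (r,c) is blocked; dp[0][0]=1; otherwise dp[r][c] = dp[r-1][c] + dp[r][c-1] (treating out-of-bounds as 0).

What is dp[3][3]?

r\c   0   1   2   3   4   5   6
  0   1   1   1   0   0   0   0
  1   1   2   3   3   0   0   0
  2   1   3   6   9   0   0   0
  3   1   4  10  19   0   0   0
  4   1   0  10  29  29  29  29

19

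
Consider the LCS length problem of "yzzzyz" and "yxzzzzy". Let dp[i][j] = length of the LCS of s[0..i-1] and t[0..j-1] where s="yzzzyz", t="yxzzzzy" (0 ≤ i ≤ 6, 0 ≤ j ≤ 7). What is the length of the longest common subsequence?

   ''  y  x  z  z  z  z  y
''  0  0  0  0  0  0  0  0
 y  0  1  1  1  1  1  1  1
 z  0  1  1  2  2  2  2  2
 z  0  1  1  2  3  3  3  3
 z  0  1  1  2  3  4  4  4
 y  0  1  1  2  3  4  4  5
 z  0  1  1  2  3  4  5  5

5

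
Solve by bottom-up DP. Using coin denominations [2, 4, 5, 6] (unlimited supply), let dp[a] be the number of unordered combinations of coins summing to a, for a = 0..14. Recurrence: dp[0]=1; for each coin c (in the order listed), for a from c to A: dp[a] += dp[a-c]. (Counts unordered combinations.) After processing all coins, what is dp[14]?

after  coin     0     1     2     3     4     5     6     7     8     9    10    11    12    13    14
          2     1     0     1     0     1     0     1     0     1     0     1     0     1     0     1
          4     1     0     1     0     2     0     2     0     3     0     3     0     4     0     4
          5     1     0     1     0     2     1     2     1     3     2     4     2     5     3     6
          6     1     0     1     0     2     1     3     1     4     2     6     3     8     4    10

10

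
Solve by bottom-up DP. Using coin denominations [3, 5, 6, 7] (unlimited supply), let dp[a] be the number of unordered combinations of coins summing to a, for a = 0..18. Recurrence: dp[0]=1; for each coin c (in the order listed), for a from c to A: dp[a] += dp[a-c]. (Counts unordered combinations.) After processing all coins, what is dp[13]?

after  coin     0     1     2     3     4     5     6     7     8     9    10    11    12    13    14    15    16    17    18
          3     1     0     0     1     0     0     1     0     0     1     0     0     1     0     0     1     0     0     1
          5     1     0     0     1     0     1     1     0     1     1     1     1     1     1     1     2     1     1     2
          6     1     0     0     1     0     1     2     0     1     2     1     2     3     1     2     4     2     3     5
          7     1     0     0     1     0     1     2     1     1     2     2     2     4     3     3     5     4     5     7

3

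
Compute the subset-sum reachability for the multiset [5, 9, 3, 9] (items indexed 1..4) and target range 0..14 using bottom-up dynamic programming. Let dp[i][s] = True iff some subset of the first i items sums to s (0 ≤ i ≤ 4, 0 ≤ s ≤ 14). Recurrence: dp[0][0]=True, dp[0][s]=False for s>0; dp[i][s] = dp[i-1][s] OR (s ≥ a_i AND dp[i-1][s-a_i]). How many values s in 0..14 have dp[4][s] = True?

i\s   0   1   2   3   4   5   6   7   8   9  10  11  12  13  14
  0   T   F   F   F   F   F   F   F   F   F   F   F   F   F   F
  1   T   F   F   F   F   T   F   F   F   F   F   F   F   F   F
  2   T   F   F   F   F   T   F   F   F   T   F   F   F   F   T
  3   T   F   F   T   F   T   F   F   T   T   F   F   T   F   T
  4   T   F   F   T   F   T   F   F   T   T   F   F   T   F   T

7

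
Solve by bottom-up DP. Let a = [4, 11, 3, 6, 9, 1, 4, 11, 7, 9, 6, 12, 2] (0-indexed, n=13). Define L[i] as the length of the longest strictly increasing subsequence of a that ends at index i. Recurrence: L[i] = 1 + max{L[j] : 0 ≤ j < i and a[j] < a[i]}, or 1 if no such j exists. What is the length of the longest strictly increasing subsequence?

   i    0    1    2    3    4    5    6    7    8    9   10   11   12
a[i]    4   11    3    6    9    1    4   11    7    9    6   12    2
L[i]    1    2    1    2    3    1    2    4    3    4    3    5    2

5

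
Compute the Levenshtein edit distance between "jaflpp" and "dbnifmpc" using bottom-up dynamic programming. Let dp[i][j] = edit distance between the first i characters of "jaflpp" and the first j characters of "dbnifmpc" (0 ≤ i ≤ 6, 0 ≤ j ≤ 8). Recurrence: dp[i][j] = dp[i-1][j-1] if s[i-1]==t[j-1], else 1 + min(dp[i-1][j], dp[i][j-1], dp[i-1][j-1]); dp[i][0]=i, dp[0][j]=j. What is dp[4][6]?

5

   ''  d  b  n  i  f  m  p  c
''  0  1  2  3  4  5  6  7  8
 j  1  1  2  3  4  5  6  7  8
 a  2  2  2  3  4  5  6  7  8
 f  3  3  3  3  4  4  5  6  7
 l  4  4  4  4  4  5  5  6  7
 p  5  5  5  5  5  5  6  5  6
 p  6  6  6  6  6  6  6  6  6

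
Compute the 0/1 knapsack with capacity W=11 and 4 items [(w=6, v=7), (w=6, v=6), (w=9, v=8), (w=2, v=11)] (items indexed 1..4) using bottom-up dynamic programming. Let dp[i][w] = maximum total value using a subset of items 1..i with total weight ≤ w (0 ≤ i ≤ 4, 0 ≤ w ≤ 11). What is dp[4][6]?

i\w   0   1   2   3   4   5   6   7   8   9  10  11
  0   0   0   0   0   0   0   0   0   0   0   0   0
  1   0   0   0   0   0   0   7   7   7   7   7   7
  2   0   0   0   0   0   0   7   7   7   7   7   7
  3   0   0   0   0   0   0   7   7   7   8   8   8
  4   0   0  11  11  11  11  11  11  18  18  18  19

11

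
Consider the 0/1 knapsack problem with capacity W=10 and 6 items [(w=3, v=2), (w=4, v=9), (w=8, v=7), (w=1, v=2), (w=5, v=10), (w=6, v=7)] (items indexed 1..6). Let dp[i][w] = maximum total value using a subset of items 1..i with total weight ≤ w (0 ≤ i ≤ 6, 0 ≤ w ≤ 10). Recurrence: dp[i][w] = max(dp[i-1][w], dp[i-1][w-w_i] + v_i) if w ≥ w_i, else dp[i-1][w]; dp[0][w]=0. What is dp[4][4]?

9

i\w   0   1   2   3   4   5   6   7   8   9  10
  0   0   0   0   0   0   0   0   0   0   0   0
  1   0   0   0   2   2   2   2   2   2   2   2
  2   0   0   0   2   9   9   9  11  11  11  11
  3   0   0   0   2   9   9   9  11  11  11  11
  4   0   2   2   2   9  11  11  11  13  13  13
  5   0   2   2   2   9  11  12  12  13  19  21
  6   0   2   2   2   9  11  12  12  13  19  21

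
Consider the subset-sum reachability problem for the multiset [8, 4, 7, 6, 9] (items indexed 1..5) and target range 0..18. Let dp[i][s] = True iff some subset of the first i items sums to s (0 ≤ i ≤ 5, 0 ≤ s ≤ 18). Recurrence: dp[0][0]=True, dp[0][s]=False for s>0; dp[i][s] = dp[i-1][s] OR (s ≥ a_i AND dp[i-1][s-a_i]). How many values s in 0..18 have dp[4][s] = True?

i\s   0   1   2   3   4   5   6   7   8   9  10  11  12  13  14  15  16  17  18
  0   T   F   F   F   F   F   F   F   F   F   F   F   F   F   F   F   F   F   F
  1   T   F   F   F   F   F   F   F   T   F   F   F   F   F   F   F   F   F   F
  2   T   F   F   F   T   F   F   F   T   F   F   F   T   F   F   F   F   F   F
  3   T   F   F   F   T   F   F   T   T   F   F   T   T   F   F   T   F   F   F
  4   T   F   F   F   T   F   T   T   T   F   T   T   T   T   T   T   F   T   T
  5   T   F   F   F   T   F   T   T   T   T   T   T   T   T   T   T   T   T   T

13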